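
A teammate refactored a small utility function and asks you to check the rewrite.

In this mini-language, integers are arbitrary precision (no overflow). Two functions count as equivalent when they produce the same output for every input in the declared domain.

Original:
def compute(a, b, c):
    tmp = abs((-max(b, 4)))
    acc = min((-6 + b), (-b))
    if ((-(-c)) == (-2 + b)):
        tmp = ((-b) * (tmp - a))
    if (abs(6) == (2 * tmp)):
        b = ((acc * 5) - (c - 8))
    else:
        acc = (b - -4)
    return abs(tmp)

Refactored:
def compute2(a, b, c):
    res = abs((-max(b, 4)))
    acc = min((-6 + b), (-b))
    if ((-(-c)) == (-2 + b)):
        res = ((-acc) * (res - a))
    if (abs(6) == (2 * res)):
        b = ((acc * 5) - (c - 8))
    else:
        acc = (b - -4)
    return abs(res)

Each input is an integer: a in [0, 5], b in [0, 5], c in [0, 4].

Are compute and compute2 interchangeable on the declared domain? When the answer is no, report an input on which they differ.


Consider the input a=0, b=2, c=0.
compute: tmp=4, then acc=-4, then ((-(-c)) == (-2 + b)) is true, then tmp=-8, then (abs(6) == (2 * tmp)) is false, then acc=6, then returns 8
compute2: res=4, then acc=-4, then ((-(-c)) == (-2 + b)) is true, then res=16, then (abs(6) == (2 * res)) is false, then acc=6, then returns 16
8 vs 16 — the two versions disagree here.
verdict: not equivalent; witness: a=0, b=2, c=0


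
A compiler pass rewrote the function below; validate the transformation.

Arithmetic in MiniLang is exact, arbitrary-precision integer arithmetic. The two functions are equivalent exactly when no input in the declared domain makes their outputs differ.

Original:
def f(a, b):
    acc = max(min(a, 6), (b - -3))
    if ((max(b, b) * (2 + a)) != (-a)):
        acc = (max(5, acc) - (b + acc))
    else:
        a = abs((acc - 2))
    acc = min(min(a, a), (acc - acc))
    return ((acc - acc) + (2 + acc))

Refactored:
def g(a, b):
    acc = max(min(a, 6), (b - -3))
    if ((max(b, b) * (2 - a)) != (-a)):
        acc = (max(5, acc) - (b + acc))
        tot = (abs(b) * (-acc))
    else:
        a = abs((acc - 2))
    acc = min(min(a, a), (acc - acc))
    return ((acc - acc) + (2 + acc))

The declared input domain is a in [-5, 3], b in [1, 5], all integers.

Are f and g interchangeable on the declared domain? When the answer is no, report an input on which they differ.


There is a counterexample at a=-1, b=1: 2 on one side, 1 on the other.
f: acc becomes 4; next ((max(b, b) * (2 + a)) != (-a)) evaluates to false; next a becomes 2; next acc becomes 0; next final value 2
g: acc becomes 4; next ((max(b, b) * (2 - a)) != (-a)) evaluates to true; next acc becomes 0; next tot becomes 0; next acc becomes -1; next final value 1
verdict: not equivalent; witness: a=-1, b=1


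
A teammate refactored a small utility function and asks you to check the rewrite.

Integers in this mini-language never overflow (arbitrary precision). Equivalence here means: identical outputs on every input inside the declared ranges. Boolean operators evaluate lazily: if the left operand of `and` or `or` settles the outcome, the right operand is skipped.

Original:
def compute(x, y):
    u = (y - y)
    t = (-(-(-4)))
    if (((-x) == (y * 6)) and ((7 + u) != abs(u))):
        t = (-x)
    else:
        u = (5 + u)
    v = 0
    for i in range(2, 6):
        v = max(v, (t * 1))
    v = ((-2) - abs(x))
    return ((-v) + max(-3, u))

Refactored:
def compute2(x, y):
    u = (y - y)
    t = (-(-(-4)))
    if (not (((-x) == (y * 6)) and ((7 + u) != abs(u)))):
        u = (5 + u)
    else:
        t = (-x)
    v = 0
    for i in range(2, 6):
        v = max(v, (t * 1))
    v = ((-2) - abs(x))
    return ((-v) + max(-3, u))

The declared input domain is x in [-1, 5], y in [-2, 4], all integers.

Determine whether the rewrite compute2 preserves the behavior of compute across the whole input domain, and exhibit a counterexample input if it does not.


Although boolean connective usage differs, 49/49 inputs agree.
verdict: equivalent


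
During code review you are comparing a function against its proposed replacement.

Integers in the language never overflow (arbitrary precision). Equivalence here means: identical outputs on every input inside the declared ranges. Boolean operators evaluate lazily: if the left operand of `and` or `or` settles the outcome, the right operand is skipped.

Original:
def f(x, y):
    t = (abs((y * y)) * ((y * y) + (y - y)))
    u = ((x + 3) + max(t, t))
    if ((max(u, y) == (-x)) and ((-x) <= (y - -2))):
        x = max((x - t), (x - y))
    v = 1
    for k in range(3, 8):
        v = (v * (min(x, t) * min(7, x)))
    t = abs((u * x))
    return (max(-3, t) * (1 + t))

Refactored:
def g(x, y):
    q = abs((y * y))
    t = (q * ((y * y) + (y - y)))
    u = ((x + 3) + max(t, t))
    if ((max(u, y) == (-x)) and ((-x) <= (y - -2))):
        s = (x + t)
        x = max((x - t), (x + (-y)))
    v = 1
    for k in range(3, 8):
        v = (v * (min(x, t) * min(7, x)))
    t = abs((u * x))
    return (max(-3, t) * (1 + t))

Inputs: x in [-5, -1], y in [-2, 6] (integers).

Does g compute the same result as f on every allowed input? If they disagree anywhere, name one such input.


This is a faithful refactor — local variable names differ, statement counts differ, arithmetic usage differs, but the computed results match everywhere.
Tracing x=-1, y=-2: f: t becomes 16; next u becomes 18; next ((max(u, y) == (-x)) and ((-x) <= (y - -2))) evaluates to false; next v becomes 1; next at k=3:; next v becomes 1; next at k=4:; next v becomes 1; next at k=5:; next v becomes 1; next at k=6:; next v becomes 1; next at k=7:; next v becomes 1; next t becomes 18; next final value 342 | g: q becomes 4; next t becomes 16; next u becomes 18; next ((max(u, y) == (-x)) and ((-x) <= (y - -2))) evaluates to false; next v becomes 1; next at k=3:; next v becomes 1; next at k=4:; next v becomes 1; next at k=5:; next v becomes 1; next at k=6:; next v becomes 1; next at k=7:; next v becomes 1; next t becomes 18; next final value 342 — matching result 342.
An exhaustive pass over the 45 declared inputs shows identical outputs.
verdict: equivalent


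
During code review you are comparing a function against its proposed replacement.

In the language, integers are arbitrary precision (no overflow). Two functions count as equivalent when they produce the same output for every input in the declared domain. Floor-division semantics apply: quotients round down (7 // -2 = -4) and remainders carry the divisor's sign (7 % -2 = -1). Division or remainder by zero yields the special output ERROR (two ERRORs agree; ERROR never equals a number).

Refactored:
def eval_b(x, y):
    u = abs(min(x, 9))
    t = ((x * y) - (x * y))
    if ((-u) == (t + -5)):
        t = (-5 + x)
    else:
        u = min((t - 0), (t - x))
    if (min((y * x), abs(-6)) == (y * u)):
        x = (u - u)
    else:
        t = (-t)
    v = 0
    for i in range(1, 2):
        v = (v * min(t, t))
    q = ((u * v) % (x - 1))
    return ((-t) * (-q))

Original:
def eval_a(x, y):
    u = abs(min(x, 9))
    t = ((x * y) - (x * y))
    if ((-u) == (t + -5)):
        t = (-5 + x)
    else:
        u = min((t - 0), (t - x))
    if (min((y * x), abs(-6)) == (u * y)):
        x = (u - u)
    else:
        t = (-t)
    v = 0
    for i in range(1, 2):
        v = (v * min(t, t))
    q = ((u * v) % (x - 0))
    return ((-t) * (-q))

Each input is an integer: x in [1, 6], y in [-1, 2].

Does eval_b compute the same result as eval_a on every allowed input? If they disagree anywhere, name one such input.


Not equivalent: x=1, y=-1 separates them (0 vs ERROR).
eval_a: u becomes 1; next t becomes 0; next ((-u) == (t + -5)) evaluates to false; next u becomes -1; next (min((y * x), abs(-6)) == (u * y)) evaluates to false; next t becomes 0; next v becomes 0; next at i=1:; next v becomes 0; next q becomes 0; next final value 0
eval_b: u becomes 1; next t becomes 0; next ((-u) == (t + -5)) evaluates to false; next u becomes -1; next (min((y * x), abs(-6)) == (y * u)) evaluates to false; next t becomes 0; next v becomes 0; next at i=1:; next v becomes 0; next hits division by zero so the output is ERROR
verdict: not equivalent; witness: x=1, y=-1


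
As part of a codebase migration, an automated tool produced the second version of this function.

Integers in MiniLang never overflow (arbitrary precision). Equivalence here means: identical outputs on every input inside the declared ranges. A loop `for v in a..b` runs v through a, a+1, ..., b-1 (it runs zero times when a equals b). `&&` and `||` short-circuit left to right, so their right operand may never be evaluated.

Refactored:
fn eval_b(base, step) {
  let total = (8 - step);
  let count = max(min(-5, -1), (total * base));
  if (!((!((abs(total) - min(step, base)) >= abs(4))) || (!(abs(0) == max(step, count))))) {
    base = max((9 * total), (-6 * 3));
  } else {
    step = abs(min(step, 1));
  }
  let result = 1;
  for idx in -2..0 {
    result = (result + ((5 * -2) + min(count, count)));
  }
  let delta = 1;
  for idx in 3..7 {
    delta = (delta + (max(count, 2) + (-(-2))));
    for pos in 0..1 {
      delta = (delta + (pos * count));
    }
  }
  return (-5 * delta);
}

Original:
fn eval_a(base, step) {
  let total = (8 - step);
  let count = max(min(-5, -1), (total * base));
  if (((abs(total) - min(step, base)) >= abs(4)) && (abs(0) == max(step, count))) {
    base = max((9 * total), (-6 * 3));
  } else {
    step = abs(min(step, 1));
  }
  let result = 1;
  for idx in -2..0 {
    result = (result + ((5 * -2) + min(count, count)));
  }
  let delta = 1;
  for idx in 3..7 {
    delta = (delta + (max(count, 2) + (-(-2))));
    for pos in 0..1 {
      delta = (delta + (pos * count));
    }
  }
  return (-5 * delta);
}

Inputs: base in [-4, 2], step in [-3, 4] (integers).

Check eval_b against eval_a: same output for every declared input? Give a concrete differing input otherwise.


Comparing the listings, the differences include: boolean connective usage differs.
One worked example (base=1, step=0) — eval_a: total := 8 | count := 8 | (((abs(total) - min(step, base)) >= abs(4)) && (abs(0) == max(step, count))): false | step := 0 | result := 1 | iter idx=-2: | result := -1 | iter idx=-1: | result := -3 | delta := 1 | iter idx=3: | delta := 11 | iter pos=0: | delta := 11 | iter idx=4: | delta := 21 | iter pos=0: | delta := 21 | iter idx=5: | delta := 31 | iter pos=0: | delta := 31 | iter idx=6: | delta := 41 | iter pos=0: | delta := 41 | result -205; eval_b: total := 8 | count := 8 | (!((!((abs(total) - min(step, base)) >= abs(4))) || (!(abs(0) == max(step, count))))): false | step := 0 | result := 1 | iter idx=-2: | result := -1 | iter idx=-1: | result := -3 | delta := 1 | iter idx=3: | delta := 11 | iter pos=0: | delta := 11 | iter idx=4: | delta := 21 | iter pos=0: | delta := 21 | iter idx=5: | delta := 31 | iter pos=0: | delta := 31 | iter idx=6: | delta := 41 | iter pos=0: | delta := 41 | result -205; agreement on -205.
Sweeping the whole domain (56 inputs) finds no disagreement.
verdict: equivalent


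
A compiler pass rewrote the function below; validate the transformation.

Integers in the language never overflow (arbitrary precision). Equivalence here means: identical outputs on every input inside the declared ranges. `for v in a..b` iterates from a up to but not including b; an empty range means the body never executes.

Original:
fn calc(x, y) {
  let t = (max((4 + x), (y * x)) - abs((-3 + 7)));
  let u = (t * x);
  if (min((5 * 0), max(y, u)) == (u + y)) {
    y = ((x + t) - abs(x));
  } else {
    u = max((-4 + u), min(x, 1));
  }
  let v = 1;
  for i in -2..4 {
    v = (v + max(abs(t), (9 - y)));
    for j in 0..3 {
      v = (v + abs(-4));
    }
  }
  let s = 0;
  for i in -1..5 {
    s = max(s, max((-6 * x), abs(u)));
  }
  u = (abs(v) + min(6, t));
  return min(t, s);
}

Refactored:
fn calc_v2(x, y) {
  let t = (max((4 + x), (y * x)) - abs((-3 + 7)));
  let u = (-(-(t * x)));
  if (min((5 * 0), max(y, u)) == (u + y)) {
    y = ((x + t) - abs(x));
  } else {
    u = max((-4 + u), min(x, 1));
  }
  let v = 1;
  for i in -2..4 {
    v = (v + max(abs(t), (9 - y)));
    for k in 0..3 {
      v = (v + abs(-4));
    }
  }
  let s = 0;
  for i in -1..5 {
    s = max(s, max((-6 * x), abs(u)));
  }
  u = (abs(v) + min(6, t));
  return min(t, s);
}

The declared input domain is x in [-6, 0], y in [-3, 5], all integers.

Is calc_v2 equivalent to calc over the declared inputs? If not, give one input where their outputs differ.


The two are interchangeable: local variable names differ, and every declared input agrees.
Tracing x=-4, y=3: calc: t=-4, then u=16, then (min((5 * 0), max(y, u)) == (u + y)) is false, then u=12, then v=1, then (i=-2), then v=7, then (j=0), then v=11, then (j=1), then v=15, then (j=2), then v=19, then (i=-1), then v=25, then (j=0), then v=29, then (j=1), then v=33, then (j=2), then v=37, then (i=0), then v=43, then (j=0), then v=47, then (j=1), then v=51, then (j=2), then v=55, then (i=1), then v=61, then (j=0), then v=65, then (j=1), then v=69, then (j=2), then v=73, then (i=2), then v=79, then (j=0), then v=83, then (j=1), then v=87, then (j=2), then v=91, then (i=3), then v=97, then (j=0), then v=101, then (j=1), then v=105, then (j=2), then v=109, then s=0, then (i=-1), then s=24, then (i=0), then s=24, then (i=1), then s=24, then (i=2), then s=24, then (i=3), then s=24, then (i=4), then s=24, then u=105, then returns -4 | calc_v2: t=-4, then u=16, then (min((5 * 0), max(y, u)) == (u + y)) is false, then u=12, then v=1, then (i=-2), then v=7, then (k=0), then v=11, then (k=1), then v=15, then (k=2), then v=19, then (i=-1), then v=25, then (k=0), then v=29, then (k=1), then v=33, then (k=2), then v=37, then (i=0), then v=43, then (k=0), then v=47, then (k=1), then v=51, then (k=2), then v=55, then (i=1), then v=61, then (k=0), then v=65, then (k=1), then v=69, then (k=2), then v=73, then (i=2), then v=79, then (k=0), then v=83, then (k=1), then v=87, then (k=2), then v=91, then (i=3), then v=97, then (k=0), then v=101, then (k=1), then v=105, then (k=2), then v=109, then s=0, then (i=-1), then s=24, then (i=0), then s=24, then (i=1), then s=24, then (i=2), then s=24, then (i=3), then s=24, then (i=4), then s=24, then u=105, then returns -4 — matching result -4.
Sweeping the whole domain (63 inputs) finds no disagreement.
verdict: equivalent


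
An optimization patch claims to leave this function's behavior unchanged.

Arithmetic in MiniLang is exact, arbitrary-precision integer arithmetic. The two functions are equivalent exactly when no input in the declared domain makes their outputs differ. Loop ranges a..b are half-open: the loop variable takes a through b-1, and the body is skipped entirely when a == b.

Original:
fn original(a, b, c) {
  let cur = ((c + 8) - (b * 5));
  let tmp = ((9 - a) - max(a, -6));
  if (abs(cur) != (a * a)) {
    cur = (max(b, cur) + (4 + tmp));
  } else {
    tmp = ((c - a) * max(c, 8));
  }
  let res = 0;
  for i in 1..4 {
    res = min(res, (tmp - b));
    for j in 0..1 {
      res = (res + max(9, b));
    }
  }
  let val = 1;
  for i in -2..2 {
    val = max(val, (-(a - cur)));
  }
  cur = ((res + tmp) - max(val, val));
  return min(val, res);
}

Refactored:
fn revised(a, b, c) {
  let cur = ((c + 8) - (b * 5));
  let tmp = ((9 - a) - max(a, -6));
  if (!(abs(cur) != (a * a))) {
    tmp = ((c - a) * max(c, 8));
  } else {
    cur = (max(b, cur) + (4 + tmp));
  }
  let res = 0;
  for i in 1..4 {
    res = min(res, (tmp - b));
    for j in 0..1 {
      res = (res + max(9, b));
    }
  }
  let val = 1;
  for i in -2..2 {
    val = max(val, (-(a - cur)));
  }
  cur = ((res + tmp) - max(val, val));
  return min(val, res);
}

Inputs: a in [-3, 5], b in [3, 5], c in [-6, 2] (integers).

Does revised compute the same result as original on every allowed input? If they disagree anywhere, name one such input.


The two are interchangeable: boolean connective usage differs, and every declared input agrees.
One worked example (a=-2, b=3, c=-1) — original: cur = -8; tmp = 13; (abs(cur) != (a * a)) -> true; cur = 20; res = 0; [i=1]; res = 0; [j=0]; res = 9; [i=2]; res = 9; [j=0]; res = 18; [i=3]; res = 10; [j=0]; res = 19; val = 1; [i=-2]; val = 22; [i=-1]; val = 22; [i=0]; val = 22; [i=1]; val = 22; cur = 10; return 19; revised: cur = -8; tmp = 13; (!(abs(cur) != (a * a))) -> false; cur = 20; res = 0; [i=1]; res = 0; [j=0]; res = 9; [i=2]; res = 9; [j=0]; res = 18; [i=3]; res = 10; [j=0]; res = 19; val = 1; [i=-2]; val = 22; [i=-1]; val = 22; [i=0]; val = 22; [i=1]; val = 22; cur = 10; return 19; agreement on 19.
Checked all 243 inputs in the declared domain: the outputs agree on every one.
verdict: equivalent


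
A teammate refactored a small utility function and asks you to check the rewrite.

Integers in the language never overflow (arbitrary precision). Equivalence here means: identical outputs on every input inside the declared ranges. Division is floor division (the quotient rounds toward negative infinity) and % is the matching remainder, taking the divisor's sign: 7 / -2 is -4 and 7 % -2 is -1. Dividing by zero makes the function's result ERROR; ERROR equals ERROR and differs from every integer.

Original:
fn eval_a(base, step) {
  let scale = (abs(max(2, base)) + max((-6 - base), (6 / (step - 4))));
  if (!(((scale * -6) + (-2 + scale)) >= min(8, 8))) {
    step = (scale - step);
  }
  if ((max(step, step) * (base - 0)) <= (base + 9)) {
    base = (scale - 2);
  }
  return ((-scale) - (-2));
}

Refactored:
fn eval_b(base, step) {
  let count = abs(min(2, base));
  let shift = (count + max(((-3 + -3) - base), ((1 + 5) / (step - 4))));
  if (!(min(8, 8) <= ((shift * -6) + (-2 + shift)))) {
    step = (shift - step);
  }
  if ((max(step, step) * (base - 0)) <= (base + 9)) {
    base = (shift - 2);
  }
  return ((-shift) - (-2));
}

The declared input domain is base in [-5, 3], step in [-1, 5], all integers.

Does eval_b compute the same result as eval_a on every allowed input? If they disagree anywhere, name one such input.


Consider the input base=-5, step=-1.
eval_a: scale := 1 | (!(((scale * -6) + (-2 + scale)) >= min(8, 8))): true | step := 2 | ((max(step, step) * (base - 0)) <= (base + 9)): true | base := -1 | result 1
eval_b: count := 5 | shift := 4 | (!(min(8, 8) <= ((shift * -6) + (-2 + shift)))): true | step := 5 | ((max(step, step) * (base - 0)) <= (base + 9)): true | base := 2 | result -2
1 != -2, so the rewrite changes behavior.
verdict: not equivalent; witness: base=-5, step=-1


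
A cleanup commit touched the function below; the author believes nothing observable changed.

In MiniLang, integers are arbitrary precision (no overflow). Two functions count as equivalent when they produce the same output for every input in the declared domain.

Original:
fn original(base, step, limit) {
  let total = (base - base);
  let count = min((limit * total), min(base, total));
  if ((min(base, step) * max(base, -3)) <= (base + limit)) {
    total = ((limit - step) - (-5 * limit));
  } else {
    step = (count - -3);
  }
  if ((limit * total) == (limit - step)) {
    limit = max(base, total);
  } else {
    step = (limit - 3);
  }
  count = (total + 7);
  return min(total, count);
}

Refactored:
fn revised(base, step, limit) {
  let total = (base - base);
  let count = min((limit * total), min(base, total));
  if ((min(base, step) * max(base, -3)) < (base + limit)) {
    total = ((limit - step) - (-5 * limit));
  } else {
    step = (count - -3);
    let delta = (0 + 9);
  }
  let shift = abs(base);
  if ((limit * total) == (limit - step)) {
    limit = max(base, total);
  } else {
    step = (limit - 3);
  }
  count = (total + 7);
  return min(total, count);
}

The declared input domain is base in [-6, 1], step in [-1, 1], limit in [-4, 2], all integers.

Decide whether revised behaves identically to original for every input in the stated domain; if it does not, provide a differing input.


Not equivalent: base=-1, step=-1, limit=2 separates them (13 vs 0).
original: total becomes 0; next count becomes -1; next ((min(base, step) * max(base, -3)) <= (base + limit)) evaluates to true; next total becomes 13; next ((limit * total) == (limit - step)) evaluates to false; next step becomes -1; next count becomes 20; next final value 13
revised: total becomes 0; next count becomes -1; next ((min(base, step) * max(base, -3)) < (base + limit)) evaluates to false; next step becomes 2; next delta becomes 9; next shift becomes 1; next ((limit * total) == (limit - step)) evaluates to true; next limit becomes 0; next count becomes 7; next final value 0
verdict: not equivalent; witness: base=-1, step=-1, limit=2


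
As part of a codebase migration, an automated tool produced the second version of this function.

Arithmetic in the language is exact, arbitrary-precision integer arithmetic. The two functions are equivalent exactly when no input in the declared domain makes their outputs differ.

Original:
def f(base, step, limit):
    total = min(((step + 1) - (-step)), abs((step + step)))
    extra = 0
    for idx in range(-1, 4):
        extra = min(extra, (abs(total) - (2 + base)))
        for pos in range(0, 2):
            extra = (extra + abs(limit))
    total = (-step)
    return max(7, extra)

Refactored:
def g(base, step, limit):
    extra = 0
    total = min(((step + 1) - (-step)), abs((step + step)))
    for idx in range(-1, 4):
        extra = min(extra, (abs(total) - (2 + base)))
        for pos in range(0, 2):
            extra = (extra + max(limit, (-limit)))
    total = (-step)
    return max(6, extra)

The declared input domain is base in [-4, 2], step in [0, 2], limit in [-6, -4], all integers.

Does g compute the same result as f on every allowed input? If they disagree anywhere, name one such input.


There is a counterexample at base=0, step=0, limit=-4: 7 on one side, 6 on the other.
f: total = 0; extra = 0; [idx=-1]; extra = -2; [pos=0]; extra = 2; [pos=1]; extra = 6; [idx=0]; extra = -2; [pos=0]; extra = 2; [pos=1]; extra = 6; [idx=1]; extra = -2; [pos=0]; extra = 2; [pos=1]; extra = 6; [idx=2]; extra = -2; [pos=0]; extra = 2; [pos=1]; extra = 6; [idx=3]; extra = -2; [pos=0]; extra = 2; [pos=1]; extra = 6; total = 0; return 7
g: extra = 0; total = 0; [idx=-1]; extra = -2; [pos=0]; extra = 2; [pos=1]; extra = 6; [idx=0]; extra = -2; [pos=0]; extra = 2; [pos=1]; extra = 6; [idx=1]; extra = -2; [pos=0]; extra = 2; [pos=1]; extra = 6; [idx=2]; extra = -2; [pos=0]; extra = 2; [pos=1]; extra = 6; [idx=3]; extra = -2; [pos=0]; extra = 2; [pos=1]; extra = 6; total = 0; return 6
verdict: not equivalent; witness: base=0, step=0, limit=-4


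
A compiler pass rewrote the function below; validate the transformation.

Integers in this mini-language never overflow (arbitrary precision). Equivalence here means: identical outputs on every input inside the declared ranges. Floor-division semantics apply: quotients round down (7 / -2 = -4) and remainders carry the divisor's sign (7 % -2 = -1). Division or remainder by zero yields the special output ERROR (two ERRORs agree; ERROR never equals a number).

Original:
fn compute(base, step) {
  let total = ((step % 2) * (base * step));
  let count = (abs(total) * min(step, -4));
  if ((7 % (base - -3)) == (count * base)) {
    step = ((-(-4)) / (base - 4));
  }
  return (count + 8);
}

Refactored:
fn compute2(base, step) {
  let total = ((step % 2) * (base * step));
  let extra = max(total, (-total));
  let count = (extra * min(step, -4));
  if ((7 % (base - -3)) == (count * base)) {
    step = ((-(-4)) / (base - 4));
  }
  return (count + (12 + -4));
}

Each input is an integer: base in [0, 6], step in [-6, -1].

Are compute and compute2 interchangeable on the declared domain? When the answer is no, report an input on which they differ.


Reading the diff, among the changes: min/max/abs usage differs, plus arithmetic usage differs, plus statement counts differ, plus local variable names differ, plus constant usage differs.
As a probe, take base=1, step=-6: compute runs total=0, then count=0, then ((7 % (base - -3)) == (count * base)) is false, then returns 8; compute2 runs total=0, then extra=0, then count=0, then ((7 % (base - -3)) == (count * base)) is false, then returns 8; both end at 8.
An exhaustive pass over the 42 declared inputs shows identical outputs.
verdict: equivalent


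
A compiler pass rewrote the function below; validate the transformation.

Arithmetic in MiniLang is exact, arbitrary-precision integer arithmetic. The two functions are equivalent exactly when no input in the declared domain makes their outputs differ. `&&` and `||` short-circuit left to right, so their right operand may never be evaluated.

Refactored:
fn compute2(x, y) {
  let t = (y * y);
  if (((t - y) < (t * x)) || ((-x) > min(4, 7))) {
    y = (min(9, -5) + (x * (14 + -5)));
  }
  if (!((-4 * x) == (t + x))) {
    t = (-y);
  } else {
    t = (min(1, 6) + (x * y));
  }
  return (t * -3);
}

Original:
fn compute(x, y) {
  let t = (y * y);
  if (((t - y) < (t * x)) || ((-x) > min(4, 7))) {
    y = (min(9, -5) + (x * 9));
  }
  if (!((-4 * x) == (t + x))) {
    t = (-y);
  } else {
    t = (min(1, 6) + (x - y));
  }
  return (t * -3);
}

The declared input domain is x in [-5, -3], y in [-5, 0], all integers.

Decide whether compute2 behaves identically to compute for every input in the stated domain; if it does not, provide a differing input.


On input x=-5, y=-5, compute returns -138 while compute2 returns -753.
verdict: not equivalent; witness: x=-5, y=-5


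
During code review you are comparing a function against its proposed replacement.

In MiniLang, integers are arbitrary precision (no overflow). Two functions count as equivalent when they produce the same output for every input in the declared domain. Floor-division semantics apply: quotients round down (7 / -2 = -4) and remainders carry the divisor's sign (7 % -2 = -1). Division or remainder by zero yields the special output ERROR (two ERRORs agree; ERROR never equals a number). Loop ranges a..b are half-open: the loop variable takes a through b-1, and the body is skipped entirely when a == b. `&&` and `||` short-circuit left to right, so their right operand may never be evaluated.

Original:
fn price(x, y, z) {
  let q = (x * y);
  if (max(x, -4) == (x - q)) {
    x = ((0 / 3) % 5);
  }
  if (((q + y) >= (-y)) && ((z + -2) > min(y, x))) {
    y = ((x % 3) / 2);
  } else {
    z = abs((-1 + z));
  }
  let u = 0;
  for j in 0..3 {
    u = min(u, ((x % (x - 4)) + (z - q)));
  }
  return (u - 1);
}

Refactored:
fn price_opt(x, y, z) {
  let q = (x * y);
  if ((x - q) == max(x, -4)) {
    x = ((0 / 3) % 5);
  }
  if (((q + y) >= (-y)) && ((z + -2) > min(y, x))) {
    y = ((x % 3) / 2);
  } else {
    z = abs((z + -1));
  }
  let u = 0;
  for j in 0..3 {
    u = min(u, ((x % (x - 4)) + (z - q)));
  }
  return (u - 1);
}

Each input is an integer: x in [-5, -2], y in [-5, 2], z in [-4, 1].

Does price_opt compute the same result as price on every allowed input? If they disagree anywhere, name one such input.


Differences: same computation, different form — yet all 192 inputs agree.
verdict: equivalent


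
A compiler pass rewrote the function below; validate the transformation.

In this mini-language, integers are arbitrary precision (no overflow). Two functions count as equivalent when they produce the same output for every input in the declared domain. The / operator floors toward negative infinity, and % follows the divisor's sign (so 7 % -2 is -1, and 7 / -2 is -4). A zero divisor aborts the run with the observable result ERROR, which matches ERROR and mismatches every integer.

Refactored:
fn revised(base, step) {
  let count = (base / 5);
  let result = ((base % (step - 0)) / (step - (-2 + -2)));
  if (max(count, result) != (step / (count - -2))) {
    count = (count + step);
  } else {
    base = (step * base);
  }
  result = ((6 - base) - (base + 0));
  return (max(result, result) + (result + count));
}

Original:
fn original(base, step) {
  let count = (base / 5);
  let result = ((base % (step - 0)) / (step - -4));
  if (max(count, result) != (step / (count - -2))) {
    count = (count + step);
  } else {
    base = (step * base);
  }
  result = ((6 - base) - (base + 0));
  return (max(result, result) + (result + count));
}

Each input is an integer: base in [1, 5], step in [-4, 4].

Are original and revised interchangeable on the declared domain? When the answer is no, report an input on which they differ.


The two versions differ — the changes include constant usage differs; and arithmetic usage differs.
Spot check at base=1, step=-1 — original: count becomes 0; next result becomes 0; next (max(count, result) != (step / (count - -2))) evaluates to true; next count becomes -1; next result becomes 4; next final value 7. revised: count becomes 0; next result becomes 0; next (max(count, result) != (step / (count - -2))) evaluates to true; next count becomes -1; next result becomes 4; next final value 7. Both give 7.
Checked all 45 inputs in the declared domain: the outputs agree on every one.
verdict: equivalent


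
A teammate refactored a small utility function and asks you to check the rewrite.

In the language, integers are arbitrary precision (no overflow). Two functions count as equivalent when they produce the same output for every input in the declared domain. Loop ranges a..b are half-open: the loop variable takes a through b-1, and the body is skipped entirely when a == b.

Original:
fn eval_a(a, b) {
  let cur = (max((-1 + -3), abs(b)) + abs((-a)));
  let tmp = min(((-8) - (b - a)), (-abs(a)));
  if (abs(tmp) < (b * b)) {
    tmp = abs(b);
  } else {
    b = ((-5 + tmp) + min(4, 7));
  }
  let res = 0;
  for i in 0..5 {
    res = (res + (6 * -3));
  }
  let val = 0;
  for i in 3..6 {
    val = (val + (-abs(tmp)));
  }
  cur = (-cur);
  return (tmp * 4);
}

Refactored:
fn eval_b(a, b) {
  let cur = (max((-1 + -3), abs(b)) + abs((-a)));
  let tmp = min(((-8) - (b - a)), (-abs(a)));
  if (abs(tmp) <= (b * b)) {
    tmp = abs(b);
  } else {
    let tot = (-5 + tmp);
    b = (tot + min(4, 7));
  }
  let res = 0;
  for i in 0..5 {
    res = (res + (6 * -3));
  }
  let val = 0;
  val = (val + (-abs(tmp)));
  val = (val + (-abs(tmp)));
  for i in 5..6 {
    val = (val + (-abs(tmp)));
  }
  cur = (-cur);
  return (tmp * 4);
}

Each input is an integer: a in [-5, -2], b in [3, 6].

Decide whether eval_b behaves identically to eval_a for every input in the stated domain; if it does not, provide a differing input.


Input a=-4, b=4: -64 from eval_a versus 16 from eval_b.
verdict: not equivalent; witness: a=-4, b=4


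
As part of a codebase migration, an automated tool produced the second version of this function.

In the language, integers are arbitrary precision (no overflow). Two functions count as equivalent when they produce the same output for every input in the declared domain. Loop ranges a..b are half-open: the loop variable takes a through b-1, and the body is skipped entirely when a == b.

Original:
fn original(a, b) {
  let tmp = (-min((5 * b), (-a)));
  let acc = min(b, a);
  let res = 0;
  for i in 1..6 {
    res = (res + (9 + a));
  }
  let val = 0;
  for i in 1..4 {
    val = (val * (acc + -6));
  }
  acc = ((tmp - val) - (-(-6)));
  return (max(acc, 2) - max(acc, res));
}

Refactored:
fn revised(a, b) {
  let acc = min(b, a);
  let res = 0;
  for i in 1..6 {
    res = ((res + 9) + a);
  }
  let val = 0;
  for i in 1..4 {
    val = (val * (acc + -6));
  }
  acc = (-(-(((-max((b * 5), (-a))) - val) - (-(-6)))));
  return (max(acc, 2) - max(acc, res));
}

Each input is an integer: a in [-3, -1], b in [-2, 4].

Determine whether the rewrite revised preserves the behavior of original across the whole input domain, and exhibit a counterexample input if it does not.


Consider the input a=-3, b=-2.
original: tmp=10, then acc=-3, then res=0, then (i=1), then res=6, then (i=2), then res=12, then (i=3), then res=18, then (i=4), then res=24, then (i=5), then res=30, then val=0, then (i=1), then val=0, then (i=2), then val=0, then (i=3), then val=0, then acc=4, then returns -26
revised: acc=-3, then res=0, then (i=1), then res=6, then (i=2), then res=12, then (i=3), then res=18, then (i=4), then res=24, then (i=5), then res=30, then val=0, then (i=1), then val=0, then (i=2), then val=0, then (i=3), then val=0, then acc=-9, then returns -28
-26 against -28: the behavior changed.
verdict: not equivalent; witness: a=-3, b=-2


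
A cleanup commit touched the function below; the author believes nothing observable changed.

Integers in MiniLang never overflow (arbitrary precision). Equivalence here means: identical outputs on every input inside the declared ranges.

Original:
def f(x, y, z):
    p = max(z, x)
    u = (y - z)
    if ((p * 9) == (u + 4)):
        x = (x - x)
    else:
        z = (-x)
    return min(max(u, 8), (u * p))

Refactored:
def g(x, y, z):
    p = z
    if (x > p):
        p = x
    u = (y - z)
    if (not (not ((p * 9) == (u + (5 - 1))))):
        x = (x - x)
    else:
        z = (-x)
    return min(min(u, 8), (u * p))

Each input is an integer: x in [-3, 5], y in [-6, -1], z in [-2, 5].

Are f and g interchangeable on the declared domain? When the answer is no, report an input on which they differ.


These are not equivalent — on x=-3, y=-6, z=-2 the outputs split (8 vs -4).
f: p := -2 | u := -4 | ((p * 9) == (u + 4)): false | z := 3 | result 8
g: p := -2 | (x > p): false | u := -4 | (not (not ((p * 9) == (u + (5 - 1))))): false | z := 3 | result -4
verdict: not equivalent; witness: x=-3, y=-6, z=-2


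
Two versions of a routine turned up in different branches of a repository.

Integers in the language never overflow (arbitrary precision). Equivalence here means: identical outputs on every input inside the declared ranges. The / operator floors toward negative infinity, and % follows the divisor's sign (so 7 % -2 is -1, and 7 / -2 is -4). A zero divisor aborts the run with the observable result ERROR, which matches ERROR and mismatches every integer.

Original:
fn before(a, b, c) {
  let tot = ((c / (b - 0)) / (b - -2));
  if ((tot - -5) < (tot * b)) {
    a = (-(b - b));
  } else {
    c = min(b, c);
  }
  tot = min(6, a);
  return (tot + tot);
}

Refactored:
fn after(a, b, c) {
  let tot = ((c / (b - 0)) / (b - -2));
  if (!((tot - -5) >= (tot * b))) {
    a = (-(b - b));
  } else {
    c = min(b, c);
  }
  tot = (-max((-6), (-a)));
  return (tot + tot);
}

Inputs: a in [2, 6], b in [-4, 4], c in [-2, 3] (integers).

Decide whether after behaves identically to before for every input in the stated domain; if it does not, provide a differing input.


Behavior is preserved: although boolean connective usage differs, and min/max/abs usage differs, and comparison usage differs, the outputs never diverge.
As a probe, take a=6, b=-1, c=-2: before runs tot=2, then ((tot - -5) < (tot * b)) is false, then c=-2, then tot=6, then returns 12; after runs tot=2, then (!((tot - -5) >= (tot * b))) is false, then c=-2, then tot=6, then returns 12; both end at 12.
Every one of the 270 inputs gives matching results.
verdict: equivalent


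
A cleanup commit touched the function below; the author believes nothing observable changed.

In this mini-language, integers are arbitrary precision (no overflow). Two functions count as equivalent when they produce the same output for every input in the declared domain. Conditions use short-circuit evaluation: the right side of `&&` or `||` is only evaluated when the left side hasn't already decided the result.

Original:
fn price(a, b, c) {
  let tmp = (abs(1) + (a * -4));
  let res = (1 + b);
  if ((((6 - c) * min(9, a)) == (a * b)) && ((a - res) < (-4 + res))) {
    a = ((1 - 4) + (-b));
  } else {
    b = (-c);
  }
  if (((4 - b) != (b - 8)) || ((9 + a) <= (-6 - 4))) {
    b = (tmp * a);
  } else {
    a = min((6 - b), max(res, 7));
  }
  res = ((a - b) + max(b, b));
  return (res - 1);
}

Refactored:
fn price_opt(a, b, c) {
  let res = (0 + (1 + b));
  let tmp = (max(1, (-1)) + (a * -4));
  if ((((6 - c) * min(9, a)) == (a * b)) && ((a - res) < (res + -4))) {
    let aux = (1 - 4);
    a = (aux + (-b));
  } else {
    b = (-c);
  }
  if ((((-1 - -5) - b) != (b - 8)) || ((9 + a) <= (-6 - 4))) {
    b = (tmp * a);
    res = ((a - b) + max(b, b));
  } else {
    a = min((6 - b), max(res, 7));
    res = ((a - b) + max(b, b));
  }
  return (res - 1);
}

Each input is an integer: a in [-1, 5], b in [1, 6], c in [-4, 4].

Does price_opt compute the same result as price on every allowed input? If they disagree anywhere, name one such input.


Differences: constant usage differs; and local variable names differ; and min/max/abs usage differs; and statement counts differ; and arithmetic usage differs — yet all 378 inputs agree.
verdict: equivalent


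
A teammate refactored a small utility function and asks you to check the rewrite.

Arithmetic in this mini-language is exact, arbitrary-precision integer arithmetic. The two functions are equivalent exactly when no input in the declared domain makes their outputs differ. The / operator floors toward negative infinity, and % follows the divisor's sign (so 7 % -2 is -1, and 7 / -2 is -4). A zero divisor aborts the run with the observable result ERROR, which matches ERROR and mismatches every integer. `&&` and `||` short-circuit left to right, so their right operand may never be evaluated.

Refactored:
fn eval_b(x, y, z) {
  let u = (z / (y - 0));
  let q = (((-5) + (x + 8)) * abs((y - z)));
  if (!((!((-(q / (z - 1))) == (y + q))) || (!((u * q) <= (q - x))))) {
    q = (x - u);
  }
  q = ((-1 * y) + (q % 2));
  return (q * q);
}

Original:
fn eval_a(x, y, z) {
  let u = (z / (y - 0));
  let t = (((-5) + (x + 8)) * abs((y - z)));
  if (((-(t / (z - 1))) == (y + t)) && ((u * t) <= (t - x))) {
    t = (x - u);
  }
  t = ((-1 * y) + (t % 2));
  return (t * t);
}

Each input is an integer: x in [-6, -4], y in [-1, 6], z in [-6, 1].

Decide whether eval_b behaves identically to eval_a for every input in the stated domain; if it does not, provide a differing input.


Comparing the listings, the differences include: boolean connective usage differs; also local variable names differ.
As a probe, take x=-5, y=5, z=-1: eval_a runs u := -1 | t := -12 | (((-(t / (z - 1))) == (y + t)) && ((u * t) <= (t - x))): false | t := -5 | result 25; eval_b runs u := -1 | q := -12 | (!((!((-(q / (z - 1))) == (y + q))) || (!((u * q) <= (q - x))))): false | q := -5 | result 25; both end at 25.
Every one of the 192 inputs gives matching results.
verdict: equivalent


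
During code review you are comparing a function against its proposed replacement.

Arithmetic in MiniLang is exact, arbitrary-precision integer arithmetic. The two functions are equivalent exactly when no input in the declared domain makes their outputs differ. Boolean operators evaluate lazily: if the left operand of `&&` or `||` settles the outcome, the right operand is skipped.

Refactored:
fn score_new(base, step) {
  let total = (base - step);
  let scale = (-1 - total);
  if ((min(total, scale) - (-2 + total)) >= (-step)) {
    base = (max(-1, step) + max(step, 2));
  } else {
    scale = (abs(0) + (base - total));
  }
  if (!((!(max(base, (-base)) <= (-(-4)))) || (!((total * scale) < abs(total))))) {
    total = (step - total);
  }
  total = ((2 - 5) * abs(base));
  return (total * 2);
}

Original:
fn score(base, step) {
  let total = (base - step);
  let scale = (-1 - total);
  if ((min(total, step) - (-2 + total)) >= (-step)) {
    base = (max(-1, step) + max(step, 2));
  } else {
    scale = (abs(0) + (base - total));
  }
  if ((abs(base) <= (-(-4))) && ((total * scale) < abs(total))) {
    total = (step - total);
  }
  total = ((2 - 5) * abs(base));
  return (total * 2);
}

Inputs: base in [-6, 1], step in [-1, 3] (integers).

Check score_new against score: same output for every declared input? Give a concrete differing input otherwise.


Evaluate both at base=1, step=0.
score: total becomes 1; next scale becomes -2; next ((min(total, step) - (-2 + total)) >= (-step)) evaluates to true; next base becomes 2; next ((abs(base) <= (-(-4))) && ((total * scale) < abs(total))) evaluates to true; next total becomes -1; next total becomes -6; next final value -12
score_new: total becomes 1; next scale becomes -2; next ((min(total, scale) - (-2 + total)) >= (-step)) evaluates to false; next scale becomes 0; next (!((!(max(base, (-base)) <= (-(-4)))) || (!((total * scale) < abs(total))))) evaluates to true; next total becomes -1; next total becomes -3; next final value -6
-12 and -6 differ, so these are not the same function on this domain.
verdict: not equivalent; witness: base=1, step=0
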